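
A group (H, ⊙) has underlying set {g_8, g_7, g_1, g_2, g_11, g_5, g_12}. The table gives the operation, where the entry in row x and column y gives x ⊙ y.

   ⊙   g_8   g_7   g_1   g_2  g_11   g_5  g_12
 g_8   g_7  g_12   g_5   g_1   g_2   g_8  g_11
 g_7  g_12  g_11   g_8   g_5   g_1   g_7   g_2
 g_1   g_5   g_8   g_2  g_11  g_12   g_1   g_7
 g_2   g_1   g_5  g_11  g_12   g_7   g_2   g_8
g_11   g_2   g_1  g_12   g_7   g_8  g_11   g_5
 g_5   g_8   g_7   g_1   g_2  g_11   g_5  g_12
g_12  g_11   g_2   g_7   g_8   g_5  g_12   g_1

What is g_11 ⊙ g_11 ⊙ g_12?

g_11

g_11 ⊙ g_11 = g_8
g_8 ⊙ g_12 = g_11
(Structurally, H here is isomorphic to the cyclic group Z_7.)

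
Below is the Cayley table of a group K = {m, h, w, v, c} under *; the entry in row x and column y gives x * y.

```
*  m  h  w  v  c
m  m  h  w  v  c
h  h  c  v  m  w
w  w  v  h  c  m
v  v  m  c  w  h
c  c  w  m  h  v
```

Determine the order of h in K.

5

The identity element is m (its row matches the header).
h^1 = h
h^2 = h * h = c
h^3 = c * h = w
h^4 = w * h = v
h^5 = v * h = m
The first power of h equal to the identity is h^5, so ord(h) = 5.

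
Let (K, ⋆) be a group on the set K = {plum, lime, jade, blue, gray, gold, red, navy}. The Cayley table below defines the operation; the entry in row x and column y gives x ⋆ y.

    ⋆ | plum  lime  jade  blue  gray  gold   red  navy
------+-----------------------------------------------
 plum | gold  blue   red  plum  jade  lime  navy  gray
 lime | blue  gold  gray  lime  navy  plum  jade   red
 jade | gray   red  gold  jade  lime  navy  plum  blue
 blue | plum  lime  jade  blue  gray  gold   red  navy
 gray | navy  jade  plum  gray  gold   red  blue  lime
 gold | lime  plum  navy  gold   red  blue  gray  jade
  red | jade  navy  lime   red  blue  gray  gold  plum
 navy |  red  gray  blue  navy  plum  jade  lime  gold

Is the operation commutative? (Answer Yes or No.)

No

lime ⋆ navy = red but navy ⋆ lime = gray.
Since lime and navy do not commute, K is not abelian.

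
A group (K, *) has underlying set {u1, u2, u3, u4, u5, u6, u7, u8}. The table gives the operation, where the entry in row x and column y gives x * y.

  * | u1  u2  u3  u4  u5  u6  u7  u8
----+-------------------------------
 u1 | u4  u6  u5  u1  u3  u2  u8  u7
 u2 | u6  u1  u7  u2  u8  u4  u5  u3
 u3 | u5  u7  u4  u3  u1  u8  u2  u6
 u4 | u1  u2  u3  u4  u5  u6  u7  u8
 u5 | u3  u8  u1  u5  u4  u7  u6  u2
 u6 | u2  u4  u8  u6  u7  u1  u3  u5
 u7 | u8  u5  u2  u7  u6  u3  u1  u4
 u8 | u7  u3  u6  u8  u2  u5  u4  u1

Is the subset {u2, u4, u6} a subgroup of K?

u2 * u2 = u1, which is not in {u2, u4, u6}.
The subset is not closed under *, so it is not a subgroup.

No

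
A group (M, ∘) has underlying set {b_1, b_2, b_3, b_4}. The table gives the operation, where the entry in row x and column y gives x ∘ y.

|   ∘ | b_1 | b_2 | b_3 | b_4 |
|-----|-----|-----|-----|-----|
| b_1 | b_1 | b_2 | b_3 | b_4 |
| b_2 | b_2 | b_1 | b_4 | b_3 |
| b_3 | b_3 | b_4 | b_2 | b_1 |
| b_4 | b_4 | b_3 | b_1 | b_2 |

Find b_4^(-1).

First locate the identity: row b_1 matches the header, so b_1 is the identity.
Scan row b_4 for b_1: b_4 ∘ b_3 = b_1. Hence b_4^(-1) = b_3.

b_3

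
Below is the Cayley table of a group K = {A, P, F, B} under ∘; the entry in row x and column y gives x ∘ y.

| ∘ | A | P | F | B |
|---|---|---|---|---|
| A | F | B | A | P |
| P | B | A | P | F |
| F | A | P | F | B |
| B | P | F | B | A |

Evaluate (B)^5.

B

B^1 = B
B^2 = B ∘ B = A
B^3 = A ∘ B = P
B^4 = P ∘ B = F
B^5 = F ∘ B = B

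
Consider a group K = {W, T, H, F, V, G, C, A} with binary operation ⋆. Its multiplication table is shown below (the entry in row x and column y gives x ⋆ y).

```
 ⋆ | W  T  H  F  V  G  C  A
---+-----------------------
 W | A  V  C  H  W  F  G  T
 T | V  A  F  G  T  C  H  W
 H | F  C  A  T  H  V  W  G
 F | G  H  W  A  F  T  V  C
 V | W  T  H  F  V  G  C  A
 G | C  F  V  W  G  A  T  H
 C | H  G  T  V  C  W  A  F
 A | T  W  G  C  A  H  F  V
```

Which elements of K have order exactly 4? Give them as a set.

Identity is V. Compute the order of each non-identity element by repeated multiplication:
  W: W → A → T → V  (order 4)
  T: T → A → W → V  (order 4)
  H: H → A → G → V  (order 4)
  F: F → A → C → V  (order 4)
  G: G → A → H → V  (order 4)
  C: C → A → F → V  (order 4)
  A: A → V  (order 2)
Elements of order 4: {C, F, G, H, T, W}.

{C, F, G, H, T, W}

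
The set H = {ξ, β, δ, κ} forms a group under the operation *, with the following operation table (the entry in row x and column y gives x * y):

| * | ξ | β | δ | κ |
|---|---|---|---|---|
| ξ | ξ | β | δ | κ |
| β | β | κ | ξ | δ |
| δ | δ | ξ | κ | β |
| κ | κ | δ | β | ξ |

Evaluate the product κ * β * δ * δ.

β

κ * β = δ
δ * δ = κ
κ * δ = β
(Structurally, H here is isomorphic to the cyclic group Z_4.)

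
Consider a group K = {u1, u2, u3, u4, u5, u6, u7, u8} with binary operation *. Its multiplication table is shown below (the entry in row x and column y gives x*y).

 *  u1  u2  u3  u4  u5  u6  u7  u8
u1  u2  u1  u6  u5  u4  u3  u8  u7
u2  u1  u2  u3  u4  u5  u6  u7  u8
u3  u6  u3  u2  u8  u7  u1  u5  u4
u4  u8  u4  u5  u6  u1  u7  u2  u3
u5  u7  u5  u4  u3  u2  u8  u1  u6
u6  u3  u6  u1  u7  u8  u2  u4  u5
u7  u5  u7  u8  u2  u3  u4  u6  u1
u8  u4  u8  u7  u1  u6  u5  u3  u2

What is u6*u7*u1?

u6*u7 = u4
u4*u1 = u8
(Structurally, K here is isomorphic to the dihedral group D_4.)

u8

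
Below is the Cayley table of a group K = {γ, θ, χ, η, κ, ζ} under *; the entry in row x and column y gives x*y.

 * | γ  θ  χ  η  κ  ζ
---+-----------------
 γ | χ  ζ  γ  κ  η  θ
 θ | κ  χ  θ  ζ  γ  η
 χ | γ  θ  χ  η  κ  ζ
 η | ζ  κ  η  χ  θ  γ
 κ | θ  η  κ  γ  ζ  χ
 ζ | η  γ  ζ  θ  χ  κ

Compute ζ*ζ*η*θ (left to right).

ζ*ζ = κ
κ*η = γ
γ*θ = ζ

ζ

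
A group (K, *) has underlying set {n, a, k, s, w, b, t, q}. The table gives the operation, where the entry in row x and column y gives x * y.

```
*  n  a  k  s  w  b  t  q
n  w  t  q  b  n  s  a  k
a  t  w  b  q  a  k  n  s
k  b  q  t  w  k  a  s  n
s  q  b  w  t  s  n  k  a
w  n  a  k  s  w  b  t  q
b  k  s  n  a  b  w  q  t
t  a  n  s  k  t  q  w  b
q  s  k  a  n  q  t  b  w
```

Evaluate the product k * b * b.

k * b = a
a * b = k

k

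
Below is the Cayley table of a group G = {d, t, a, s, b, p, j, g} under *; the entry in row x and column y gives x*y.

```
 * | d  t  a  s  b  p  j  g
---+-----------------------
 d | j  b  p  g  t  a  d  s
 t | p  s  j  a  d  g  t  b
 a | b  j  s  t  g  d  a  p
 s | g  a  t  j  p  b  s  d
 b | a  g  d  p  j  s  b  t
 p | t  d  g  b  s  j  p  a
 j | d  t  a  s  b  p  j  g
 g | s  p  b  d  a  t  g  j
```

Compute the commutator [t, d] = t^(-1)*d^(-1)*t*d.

Identity is j; from the table t^(-1) = a and d^(-1) = d.
a*d = b
b*t = g
g*d = s

s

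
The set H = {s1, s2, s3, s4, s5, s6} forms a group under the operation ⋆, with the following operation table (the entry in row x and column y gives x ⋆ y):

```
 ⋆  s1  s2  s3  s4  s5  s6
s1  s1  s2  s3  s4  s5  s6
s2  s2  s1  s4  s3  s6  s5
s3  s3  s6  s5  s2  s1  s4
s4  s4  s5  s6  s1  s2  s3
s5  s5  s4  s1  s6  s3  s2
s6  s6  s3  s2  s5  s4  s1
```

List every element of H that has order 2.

Identity is s1. Compute the order of each non-identity element by repeated multiplication:
  s2: s2 → s1  (order 2)
  s3: s3 → s5 → s1  (order 3)
  s4: s4 → s1  (order 2)
  s5: s5 → s3 → s1  (order 3)
  s6: s6 → s1  (order 2)
Elements of order 2: {s2, s4, s6}.

{s2, s4, s6}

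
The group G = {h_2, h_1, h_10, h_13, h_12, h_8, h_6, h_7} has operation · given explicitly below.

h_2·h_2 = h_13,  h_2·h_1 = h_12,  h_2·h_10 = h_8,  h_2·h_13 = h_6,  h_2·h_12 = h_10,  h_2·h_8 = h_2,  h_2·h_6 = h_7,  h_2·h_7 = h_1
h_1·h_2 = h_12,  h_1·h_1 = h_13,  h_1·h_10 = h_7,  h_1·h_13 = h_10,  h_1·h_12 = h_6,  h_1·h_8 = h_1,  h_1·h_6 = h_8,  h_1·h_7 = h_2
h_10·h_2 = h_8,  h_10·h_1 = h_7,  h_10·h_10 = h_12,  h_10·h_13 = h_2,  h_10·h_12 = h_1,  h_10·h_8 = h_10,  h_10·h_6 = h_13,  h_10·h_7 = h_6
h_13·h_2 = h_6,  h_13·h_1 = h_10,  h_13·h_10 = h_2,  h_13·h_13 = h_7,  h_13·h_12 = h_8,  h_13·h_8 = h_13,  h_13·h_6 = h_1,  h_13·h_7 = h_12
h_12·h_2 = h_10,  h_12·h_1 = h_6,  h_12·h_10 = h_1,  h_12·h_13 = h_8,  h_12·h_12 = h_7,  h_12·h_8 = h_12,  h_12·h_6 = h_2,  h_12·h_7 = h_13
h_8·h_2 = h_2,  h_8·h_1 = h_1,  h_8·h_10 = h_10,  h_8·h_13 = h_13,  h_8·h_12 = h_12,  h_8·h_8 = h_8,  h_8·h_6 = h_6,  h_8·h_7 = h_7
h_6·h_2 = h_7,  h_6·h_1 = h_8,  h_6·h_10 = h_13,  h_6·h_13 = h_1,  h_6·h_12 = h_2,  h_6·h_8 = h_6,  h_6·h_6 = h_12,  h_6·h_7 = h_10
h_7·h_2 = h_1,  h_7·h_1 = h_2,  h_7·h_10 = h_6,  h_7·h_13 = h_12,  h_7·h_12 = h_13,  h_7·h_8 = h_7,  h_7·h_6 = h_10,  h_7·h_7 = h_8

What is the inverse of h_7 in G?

h_7

First locate the identity: row h_8 matches the header, so h_8 is the identity.
Scan row h_7 for h_8: h_7·h_7 = h_8. Hence h_7^(-1) = h_7.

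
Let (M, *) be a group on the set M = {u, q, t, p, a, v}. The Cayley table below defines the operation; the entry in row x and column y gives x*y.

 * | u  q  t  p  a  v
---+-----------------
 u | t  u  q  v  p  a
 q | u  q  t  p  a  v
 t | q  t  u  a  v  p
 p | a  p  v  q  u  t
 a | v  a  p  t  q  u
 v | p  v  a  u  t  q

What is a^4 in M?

q

a^1 = a
a^2 = a*a = q
a^3 = q*a = a
a^4 = a*a = q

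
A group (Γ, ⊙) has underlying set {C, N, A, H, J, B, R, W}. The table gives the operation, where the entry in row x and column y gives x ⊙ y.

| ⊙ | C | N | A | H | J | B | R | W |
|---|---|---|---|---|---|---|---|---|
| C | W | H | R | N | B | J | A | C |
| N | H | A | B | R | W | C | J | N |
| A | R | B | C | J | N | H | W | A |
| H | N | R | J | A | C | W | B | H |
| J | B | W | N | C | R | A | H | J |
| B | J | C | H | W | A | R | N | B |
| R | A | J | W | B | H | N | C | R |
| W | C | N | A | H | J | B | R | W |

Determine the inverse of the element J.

N

First locate the identity: row W matches the header, so W is the identity.
Scan row J for W: J ⊙ N = W. Hence J^(-1) = N.
(Structurally, Γ here is isomorphic to the cyclic group Z_8.)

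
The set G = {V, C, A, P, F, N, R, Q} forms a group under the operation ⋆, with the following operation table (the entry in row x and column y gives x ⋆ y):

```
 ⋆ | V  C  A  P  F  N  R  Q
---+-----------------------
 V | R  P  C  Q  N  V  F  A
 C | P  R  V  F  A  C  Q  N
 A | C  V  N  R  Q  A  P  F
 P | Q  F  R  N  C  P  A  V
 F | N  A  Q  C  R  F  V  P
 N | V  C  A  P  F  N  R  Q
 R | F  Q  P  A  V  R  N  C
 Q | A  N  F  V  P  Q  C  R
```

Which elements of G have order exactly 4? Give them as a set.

Identity is N. Compute the order of each non-identity element by repeated multiplication:
  V: V → R → F → N  (order 4)
  C: C → R → Q → N  (order 4)
  A: A → N  (order 2)
  P: P → N  (order 2)
  F: F → R → V → N  (order 4)
  R: R → N  (order 2)
  Q: Q → R → C → N  (order 4)
Elements of order 4: {C, F, Q, V}.

{C, F, Q, V}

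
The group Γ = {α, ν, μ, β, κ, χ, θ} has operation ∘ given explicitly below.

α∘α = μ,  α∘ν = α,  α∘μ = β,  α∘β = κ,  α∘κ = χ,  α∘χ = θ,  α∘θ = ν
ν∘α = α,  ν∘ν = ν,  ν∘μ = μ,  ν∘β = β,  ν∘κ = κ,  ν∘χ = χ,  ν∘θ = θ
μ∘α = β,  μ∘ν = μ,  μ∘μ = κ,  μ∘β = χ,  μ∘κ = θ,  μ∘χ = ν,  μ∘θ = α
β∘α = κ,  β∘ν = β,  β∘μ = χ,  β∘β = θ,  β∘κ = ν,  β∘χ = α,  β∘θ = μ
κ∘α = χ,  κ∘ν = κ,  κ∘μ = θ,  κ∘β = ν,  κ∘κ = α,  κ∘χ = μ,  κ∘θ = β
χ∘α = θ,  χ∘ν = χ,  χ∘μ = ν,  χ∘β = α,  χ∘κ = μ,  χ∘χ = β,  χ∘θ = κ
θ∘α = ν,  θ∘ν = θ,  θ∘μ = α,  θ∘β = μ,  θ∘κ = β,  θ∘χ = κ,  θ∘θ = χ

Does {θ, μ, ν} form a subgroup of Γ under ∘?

No

μ ∘ μ = κ, which is not in {θ, μ, ν}.
The subset is not closed under ∘, so it is not a subgroup.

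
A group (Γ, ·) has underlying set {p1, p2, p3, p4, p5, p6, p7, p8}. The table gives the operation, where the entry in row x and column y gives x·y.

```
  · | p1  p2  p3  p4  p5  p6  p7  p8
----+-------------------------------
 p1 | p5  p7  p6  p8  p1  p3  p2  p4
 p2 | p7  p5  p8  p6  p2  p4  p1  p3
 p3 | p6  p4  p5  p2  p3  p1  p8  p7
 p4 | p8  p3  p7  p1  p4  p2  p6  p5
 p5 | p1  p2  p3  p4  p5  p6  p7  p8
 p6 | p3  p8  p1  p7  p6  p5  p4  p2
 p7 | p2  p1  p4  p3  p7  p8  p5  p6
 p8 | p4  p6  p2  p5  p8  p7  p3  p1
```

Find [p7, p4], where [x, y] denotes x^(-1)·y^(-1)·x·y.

Identity is p5; from the table p7^(-1) = p7 and p4^(-1) = p8.
p7·p8 = p6
p6·p7 = p4
p4·p4 = p1

p1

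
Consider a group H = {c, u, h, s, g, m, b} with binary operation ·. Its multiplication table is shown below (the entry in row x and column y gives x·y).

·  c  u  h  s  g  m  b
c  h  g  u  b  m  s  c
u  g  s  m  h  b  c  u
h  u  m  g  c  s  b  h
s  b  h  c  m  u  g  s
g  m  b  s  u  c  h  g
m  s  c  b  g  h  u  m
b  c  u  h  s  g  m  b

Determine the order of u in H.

7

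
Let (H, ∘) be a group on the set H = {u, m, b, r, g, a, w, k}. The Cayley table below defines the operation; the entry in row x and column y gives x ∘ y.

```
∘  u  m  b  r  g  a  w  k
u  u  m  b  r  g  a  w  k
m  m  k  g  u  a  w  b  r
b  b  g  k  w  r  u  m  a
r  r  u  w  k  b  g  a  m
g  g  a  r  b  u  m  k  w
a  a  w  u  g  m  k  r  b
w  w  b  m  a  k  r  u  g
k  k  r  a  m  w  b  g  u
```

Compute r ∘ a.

g

Read row r, column a: r ∘ a = g.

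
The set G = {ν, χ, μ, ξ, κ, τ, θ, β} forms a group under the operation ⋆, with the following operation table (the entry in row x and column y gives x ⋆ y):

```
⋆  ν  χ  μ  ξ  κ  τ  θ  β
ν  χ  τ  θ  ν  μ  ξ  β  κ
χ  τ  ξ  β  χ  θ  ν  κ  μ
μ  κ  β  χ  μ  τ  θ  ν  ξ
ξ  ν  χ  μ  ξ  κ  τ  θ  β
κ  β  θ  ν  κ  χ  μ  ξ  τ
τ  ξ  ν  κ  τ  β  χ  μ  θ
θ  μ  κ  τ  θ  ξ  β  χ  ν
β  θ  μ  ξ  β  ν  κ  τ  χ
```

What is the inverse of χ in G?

χ

First locate the identity: row ξ matches the header, so ξ is the identity.
Scan row χ for ξ: χ ⋆ χ = ξ. Hence χ^(-1) = χ.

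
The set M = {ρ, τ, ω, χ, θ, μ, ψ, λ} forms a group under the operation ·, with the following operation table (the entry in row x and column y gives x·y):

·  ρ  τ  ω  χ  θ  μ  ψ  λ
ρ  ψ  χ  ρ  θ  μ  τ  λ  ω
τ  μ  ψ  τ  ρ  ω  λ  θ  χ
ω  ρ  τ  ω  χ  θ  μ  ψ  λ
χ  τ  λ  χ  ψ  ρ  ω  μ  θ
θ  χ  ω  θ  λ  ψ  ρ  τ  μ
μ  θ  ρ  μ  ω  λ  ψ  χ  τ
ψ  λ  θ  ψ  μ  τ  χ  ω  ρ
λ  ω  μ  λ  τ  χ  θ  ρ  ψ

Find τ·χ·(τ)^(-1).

μ

The identity is ω. In row τ, the entry ω sits in column θ, so τ^(-1) = θ.
τ·χ = ρ
ρ·θ = μ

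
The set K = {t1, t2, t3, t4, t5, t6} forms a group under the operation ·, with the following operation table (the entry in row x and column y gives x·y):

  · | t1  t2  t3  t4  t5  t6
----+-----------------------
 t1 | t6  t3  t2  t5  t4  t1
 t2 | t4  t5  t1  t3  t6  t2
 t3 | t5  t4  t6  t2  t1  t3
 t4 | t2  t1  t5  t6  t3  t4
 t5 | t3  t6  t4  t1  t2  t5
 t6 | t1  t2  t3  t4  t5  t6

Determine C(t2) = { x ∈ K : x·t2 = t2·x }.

{t2, t5, t6}

Compare row t2 with column t2 entry by entry.
t5·t2 = t6 = t2·t5, so t5 commutes with t2.
t1·t2 = t3 but t2·t1 = t4, so t1 does not.
Collecting the elements that commute with t2: C(t2) = {t2, t5, t6}.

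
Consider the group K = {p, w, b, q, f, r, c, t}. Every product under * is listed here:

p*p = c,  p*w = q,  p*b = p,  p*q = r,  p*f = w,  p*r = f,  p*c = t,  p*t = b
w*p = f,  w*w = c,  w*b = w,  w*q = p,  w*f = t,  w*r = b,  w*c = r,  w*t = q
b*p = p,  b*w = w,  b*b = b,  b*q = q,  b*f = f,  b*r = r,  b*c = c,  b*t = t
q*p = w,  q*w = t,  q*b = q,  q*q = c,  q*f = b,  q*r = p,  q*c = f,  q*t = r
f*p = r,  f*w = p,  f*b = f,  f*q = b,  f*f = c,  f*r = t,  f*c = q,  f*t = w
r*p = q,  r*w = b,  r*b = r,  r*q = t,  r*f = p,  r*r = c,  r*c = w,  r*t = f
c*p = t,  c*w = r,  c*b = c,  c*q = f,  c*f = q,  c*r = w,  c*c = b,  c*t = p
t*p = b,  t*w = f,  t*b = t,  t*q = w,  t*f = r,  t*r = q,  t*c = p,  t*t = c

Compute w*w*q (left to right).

f

w*w = c
c*q = f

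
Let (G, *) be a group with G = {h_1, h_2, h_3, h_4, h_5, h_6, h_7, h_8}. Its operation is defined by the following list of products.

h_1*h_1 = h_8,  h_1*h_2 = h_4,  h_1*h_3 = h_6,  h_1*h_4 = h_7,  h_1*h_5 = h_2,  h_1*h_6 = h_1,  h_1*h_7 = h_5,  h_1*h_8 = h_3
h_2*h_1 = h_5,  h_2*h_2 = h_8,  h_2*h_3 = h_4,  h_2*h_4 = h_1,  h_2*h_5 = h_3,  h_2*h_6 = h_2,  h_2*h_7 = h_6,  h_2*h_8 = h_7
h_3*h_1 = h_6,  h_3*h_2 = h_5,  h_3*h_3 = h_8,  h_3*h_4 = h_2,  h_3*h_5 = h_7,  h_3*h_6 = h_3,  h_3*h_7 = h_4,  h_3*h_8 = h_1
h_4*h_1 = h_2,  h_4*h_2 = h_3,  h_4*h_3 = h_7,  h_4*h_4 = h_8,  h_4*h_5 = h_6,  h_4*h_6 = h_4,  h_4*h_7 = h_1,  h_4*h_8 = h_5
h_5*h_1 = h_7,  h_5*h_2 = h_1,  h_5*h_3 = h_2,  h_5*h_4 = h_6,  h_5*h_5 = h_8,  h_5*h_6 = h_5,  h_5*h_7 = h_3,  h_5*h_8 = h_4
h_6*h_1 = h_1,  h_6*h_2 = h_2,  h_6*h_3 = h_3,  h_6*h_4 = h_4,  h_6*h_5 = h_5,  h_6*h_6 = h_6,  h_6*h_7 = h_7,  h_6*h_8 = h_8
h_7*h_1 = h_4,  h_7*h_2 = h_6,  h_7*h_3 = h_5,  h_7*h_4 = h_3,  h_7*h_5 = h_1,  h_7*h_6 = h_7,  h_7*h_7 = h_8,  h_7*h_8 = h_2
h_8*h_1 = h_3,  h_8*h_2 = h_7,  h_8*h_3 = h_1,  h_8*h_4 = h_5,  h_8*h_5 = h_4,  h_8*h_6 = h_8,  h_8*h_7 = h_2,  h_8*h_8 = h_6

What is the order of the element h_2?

The identity element is h_6 (its row matches the header).
h_2^1 = h_2
h_2^2 = h_2*h_2 = h_8
h_2^3 = h_8*h_2 = h_7
h_2^4 = h_7*h_2 = h_6
The first power of h_2 equal to the identity is h_2^4, so ord(h_2) = 4.
(Structurally, G here is isomorphic to the quaternion group Q_8.)

4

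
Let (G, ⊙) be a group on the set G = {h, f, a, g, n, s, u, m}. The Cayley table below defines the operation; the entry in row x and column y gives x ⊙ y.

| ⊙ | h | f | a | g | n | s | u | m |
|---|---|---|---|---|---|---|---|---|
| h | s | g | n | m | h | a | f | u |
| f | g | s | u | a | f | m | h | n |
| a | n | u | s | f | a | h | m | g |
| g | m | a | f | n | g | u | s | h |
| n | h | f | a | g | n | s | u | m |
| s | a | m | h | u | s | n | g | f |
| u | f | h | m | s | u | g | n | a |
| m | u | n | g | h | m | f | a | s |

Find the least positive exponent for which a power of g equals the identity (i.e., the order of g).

2

The identity element is n (its row matches the header).
g^1 = g
g^2 = g ⊙ g = n
The first power of g equal to the identity is g^2, so ord(g) = 2.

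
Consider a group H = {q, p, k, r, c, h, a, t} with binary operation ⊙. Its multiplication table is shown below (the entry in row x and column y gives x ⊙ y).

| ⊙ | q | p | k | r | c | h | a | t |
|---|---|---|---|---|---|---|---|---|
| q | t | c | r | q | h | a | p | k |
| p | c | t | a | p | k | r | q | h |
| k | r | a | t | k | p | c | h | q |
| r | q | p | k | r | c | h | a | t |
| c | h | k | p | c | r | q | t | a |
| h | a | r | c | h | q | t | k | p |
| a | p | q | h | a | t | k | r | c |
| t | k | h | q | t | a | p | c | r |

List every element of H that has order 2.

{a, c, t}

Identity is r. Compute the order of each non-identity element by repeated multiplication:
  q: q → t → k → r  (order 4)
  p: p → t → h → r  (order 4)
  k: k → t → q → r  (order 4)
  c: c → r  (order 2)
  h: h → t → p → r  (order 4)
  a: a → r  (order 2)
  t: t → r  (order 2)
Elements of order 2: {a, c, t}.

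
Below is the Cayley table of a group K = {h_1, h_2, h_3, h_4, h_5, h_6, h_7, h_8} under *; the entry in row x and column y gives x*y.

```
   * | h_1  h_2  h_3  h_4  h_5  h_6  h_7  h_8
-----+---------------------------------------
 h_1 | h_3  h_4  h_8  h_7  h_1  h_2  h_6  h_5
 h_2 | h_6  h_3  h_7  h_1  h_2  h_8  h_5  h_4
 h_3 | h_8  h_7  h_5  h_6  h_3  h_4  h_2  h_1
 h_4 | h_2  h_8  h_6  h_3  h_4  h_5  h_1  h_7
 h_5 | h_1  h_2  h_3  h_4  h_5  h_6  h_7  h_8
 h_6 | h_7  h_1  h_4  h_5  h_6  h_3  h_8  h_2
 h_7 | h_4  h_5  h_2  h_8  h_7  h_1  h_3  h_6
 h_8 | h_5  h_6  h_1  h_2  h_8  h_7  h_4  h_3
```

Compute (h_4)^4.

h_4^1 = h_4
h_4^2 = h_4*h_4 = h_3
h_4^3 = h_3*h_4 = h_6
h_4^4 = h_6*h_4 = h_5

h_5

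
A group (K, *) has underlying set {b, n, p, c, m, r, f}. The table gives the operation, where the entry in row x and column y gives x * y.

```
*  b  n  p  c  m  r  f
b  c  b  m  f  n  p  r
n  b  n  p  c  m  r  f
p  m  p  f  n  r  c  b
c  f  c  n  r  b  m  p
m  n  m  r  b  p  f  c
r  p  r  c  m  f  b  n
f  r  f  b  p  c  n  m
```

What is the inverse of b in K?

First locate the identity: row n matches the header, so n is the identity.
Scan row b for n: b * m = n. Hence b^(-1) = m.

m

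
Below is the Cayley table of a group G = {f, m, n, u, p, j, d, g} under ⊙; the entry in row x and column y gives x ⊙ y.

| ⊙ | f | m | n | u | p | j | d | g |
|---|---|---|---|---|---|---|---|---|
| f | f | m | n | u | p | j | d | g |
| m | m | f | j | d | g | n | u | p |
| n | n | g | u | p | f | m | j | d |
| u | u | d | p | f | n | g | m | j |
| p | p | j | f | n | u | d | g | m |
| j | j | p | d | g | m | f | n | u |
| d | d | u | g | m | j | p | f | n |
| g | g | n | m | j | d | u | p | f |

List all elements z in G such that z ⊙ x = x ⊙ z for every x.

{f, u}

An element z is central iff its row equals its column in the table.
For j: j ⊙ n = d ≠ m = n ⊙ j, so j ∉ Z.
Checking each element this way leaves Z(G) = {f, u}.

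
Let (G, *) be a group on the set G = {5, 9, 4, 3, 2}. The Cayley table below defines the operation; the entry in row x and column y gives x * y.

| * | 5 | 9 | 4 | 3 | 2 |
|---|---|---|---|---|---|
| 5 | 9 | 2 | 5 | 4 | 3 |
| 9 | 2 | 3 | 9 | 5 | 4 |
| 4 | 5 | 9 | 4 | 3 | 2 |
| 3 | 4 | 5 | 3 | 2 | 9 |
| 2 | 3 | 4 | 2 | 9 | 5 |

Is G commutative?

Yes

Check whether the table is symmetric across its main diagonal.
Every entry (row x, col y) equals the entry (row y, col x), so G is abelian.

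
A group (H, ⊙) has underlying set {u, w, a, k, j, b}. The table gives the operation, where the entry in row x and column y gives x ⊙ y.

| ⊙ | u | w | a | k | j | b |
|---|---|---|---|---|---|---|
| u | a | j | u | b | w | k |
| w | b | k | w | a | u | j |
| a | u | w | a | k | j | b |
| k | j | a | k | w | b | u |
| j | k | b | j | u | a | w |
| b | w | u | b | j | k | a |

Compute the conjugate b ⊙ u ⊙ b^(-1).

j

The identity is a. In row b, the entry a sits in column b, so b^(-1) = b.
b ⊙ u = w
w ⊙ b = j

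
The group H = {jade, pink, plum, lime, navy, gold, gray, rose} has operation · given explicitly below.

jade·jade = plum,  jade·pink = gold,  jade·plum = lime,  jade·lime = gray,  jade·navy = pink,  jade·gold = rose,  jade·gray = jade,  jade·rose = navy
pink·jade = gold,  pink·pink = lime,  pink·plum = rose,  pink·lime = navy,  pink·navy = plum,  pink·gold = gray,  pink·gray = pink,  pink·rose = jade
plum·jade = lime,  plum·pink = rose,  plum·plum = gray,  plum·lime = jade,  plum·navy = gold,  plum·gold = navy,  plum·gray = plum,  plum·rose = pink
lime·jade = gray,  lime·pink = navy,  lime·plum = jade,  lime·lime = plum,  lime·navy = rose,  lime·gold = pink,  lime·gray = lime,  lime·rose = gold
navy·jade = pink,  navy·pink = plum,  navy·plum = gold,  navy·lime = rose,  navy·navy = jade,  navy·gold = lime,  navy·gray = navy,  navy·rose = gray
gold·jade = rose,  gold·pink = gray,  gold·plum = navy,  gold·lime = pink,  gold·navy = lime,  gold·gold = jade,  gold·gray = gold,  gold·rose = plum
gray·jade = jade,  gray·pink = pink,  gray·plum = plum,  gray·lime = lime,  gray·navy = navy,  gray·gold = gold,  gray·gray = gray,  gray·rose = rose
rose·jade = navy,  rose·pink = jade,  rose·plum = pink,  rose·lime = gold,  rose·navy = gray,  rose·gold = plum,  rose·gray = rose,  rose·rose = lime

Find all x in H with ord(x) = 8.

Identity is gray. Compute the order of each non-identity element by repeated multiplication:
  jade: jade → plum → lime → gray  (order 4)
  pink: pink → lime → navy → plum → rose → jade → gold → gray  (order 8)
  plum: plum → gray  (order 2)
  lime: lime → plum → jade → gray  (order 4)
  navy: navy → jade → pink → plum → gold → lime → rose → gray  (order 8)
  gold: gold → jade → rose → plum → navy → lime → pink → gray  (order 8)
  rose: rose → lime → gold → plum → pink → jade → navy → gray  (order 8)
Elements of order 8: {gold, navy, pink, rose}.
(Structurally, H here is isomorphic to the cyclic group Z_8.)

{gold, navy, pink, rose}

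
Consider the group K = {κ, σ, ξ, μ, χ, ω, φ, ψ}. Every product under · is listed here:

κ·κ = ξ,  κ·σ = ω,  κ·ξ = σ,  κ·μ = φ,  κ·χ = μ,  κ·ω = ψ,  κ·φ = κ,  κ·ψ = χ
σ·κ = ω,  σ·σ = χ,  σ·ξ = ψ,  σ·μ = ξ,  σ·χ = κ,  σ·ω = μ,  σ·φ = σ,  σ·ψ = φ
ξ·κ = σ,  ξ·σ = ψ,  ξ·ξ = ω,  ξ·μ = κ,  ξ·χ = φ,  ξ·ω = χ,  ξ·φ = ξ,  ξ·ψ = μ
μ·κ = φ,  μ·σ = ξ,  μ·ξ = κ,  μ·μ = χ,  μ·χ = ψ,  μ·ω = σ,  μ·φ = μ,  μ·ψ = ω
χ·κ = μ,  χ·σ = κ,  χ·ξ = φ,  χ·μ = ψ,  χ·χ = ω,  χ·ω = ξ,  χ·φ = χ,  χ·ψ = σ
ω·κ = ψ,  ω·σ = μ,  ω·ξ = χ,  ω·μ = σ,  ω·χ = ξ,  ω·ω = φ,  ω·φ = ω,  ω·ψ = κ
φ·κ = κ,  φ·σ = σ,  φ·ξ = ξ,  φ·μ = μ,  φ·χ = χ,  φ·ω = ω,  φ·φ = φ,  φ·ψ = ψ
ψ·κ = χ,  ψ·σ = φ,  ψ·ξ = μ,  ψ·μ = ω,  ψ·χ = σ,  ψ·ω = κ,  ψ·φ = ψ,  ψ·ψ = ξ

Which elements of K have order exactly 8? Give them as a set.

Identity is φ. Compute the order of each non-identity element by repeated multiplication:
  κ: κ → ξ → σ → ω → ψ → χ → μ → φ  (order 8)
  σ: σ → χ → κ → ω → μ → ξ → ψ → φ  (order 8)
  ξ: ξ → ω → χ → φ  (order 4)
  μ: μ → χ → ψ → ω → σ → ξ → κ → φ  (order 8)
  χ: χ → ω → ξ → φ  (order 4)
  ω: ω → φ  (order 2)
  ψ: ψ → ξ → μ → ω → κ → χ → σ → φ  (order 8)
Elements of order 8: {κ, μ, σ, ψ}.

{κ, μ, σ, ψ}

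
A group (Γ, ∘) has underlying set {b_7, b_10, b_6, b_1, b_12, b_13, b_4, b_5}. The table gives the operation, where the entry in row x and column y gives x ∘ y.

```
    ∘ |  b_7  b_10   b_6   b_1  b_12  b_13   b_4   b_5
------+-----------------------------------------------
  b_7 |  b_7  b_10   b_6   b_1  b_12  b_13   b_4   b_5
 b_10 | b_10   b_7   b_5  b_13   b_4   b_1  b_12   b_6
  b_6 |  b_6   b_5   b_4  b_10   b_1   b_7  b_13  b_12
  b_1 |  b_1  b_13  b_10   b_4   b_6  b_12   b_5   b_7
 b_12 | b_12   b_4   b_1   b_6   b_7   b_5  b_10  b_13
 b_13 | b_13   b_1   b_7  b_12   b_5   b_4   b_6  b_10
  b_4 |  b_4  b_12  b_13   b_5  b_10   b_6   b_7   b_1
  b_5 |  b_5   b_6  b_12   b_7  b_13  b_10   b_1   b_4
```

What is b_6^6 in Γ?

b_6^1 = b_6
b_6^2 = b_6 ∘ b_6 = b_4
b_6^3 = b_4 ∘ b_6 = b_13
b_6^4 = b_13 ∘ b_6 = b_7
b_6^5 = b_7 ∘ b_6 = b_6
b_6^6 = b_6 ∘ b_6 = b_4

b_4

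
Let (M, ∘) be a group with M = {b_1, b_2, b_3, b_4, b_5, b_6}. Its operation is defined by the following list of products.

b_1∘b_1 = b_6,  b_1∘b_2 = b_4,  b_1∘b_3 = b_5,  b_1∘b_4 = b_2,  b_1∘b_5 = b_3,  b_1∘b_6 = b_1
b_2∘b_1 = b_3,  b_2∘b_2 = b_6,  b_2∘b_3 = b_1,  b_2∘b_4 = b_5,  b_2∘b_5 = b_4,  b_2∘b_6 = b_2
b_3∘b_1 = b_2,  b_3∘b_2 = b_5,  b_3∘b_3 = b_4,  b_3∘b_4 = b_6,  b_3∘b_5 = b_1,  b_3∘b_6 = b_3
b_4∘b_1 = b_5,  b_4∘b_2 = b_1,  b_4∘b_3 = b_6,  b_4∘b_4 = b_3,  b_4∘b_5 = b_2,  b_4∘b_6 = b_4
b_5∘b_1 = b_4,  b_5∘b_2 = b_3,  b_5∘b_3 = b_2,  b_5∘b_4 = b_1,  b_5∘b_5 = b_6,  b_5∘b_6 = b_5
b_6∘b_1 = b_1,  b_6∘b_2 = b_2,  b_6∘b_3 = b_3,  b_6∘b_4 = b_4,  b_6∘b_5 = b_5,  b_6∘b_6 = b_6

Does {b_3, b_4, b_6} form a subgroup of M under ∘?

{b_3, b_4, b_6} contains the identity b_6.
Checking products: every product of two elements of {b_3, b_4, b_6} (read from the table) lies in {b_3, b_4, b_6}, so the set is closed.
In a finite group, a nonempty closed subset is a subgroup. So {b_3, b_4, b_6} ≤ M.

Yes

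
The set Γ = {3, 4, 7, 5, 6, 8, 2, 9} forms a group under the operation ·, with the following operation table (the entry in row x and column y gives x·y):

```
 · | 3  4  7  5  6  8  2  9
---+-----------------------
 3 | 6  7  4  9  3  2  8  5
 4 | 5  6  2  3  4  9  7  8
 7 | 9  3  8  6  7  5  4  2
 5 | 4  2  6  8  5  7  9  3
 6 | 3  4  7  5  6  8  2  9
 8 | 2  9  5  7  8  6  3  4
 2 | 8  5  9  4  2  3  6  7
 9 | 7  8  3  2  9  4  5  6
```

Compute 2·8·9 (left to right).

5

2·8 = 3
3·9 = 5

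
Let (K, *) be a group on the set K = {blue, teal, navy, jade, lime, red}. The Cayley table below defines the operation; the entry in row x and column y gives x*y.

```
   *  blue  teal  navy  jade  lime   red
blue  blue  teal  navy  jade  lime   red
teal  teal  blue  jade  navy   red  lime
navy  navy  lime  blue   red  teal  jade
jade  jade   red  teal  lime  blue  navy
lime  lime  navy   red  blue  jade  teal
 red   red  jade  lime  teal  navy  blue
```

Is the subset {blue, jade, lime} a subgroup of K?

{blue, jade, lime} contains the identity blue.
Checking products: every product of two elements of {blue, jade, lime} (read from the table) lies in {blue, jade, lime}, so the set is closed.
In a finite group, a nonempty closed subset is a subgroup. So {blue, jade, lime} ≤ K.

Yes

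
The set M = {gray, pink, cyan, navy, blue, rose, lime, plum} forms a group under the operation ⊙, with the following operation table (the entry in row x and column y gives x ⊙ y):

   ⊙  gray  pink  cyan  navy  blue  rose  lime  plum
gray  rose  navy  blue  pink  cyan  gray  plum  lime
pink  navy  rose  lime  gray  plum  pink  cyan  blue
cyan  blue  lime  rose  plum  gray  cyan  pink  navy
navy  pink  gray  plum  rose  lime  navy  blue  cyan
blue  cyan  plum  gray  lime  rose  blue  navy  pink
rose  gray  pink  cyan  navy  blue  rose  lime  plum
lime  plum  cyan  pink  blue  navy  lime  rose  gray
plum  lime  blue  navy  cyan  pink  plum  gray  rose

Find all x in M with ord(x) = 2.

Identity is rose. Compute the order of each non-identity element by repeated multiplication:
  gray: gray → rose  (order 2)
  pink: pink → rose  (order 2)
  cyan: cyan → rose  (order 2)
  navy: navy → rose  (order 2)
  blue: blue → rose  (order 2)
  lime: lime → rose  (order 2)
  plum: plum → rose  (order 2)
Elements of order 2: {blue, cyan, gray, lime, navy, pink, plum}.
(Structurally, M here is isomorphic to the elementary abelian group (Z_2)^3.)

{blue, cyan, gray, lime, navy, pink, plum}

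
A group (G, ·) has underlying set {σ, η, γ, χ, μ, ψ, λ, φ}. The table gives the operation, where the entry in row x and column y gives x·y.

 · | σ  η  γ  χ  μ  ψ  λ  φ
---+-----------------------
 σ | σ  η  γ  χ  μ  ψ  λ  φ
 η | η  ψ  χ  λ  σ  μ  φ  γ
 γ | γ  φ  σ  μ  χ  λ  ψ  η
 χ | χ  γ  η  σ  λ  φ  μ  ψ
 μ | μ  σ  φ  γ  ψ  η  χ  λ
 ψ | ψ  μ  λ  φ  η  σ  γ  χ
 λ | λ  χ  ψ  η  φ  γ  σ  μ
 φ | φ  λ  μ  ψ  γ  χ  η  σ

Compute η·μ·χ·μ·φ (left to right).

μ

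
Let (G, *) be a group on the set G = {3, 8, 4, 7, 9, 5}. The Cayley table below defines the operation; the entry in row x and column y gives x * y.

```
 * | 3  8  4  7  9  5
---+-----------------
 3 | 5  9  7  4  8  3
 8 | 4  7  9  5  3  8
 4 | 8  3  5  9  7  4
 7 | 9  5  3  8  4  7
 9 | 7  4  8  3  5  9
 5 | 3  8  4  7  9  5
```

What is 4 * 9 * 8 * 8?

8

4 * 9 = 7
7 * 8 = 5
5 * 8 = 8
(Structurally, G here is isomorphic to the symmetric group S_3.)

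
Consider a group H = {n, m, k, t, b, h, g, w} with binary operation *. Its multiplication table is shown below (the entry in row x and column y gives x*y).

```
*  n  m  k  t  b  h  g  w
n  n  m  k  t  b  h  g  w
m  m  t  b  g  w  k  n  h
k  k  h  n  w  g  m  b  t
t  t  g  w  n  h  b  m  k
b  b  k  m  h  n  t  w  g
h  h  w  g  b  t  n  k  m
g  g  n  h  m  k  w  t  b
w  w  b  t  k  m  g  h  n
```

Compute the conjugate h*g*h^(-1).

The identity is n. In row h, the entry n sits in column h, so h^(-1) = h.
h*g = k
k*h = m

m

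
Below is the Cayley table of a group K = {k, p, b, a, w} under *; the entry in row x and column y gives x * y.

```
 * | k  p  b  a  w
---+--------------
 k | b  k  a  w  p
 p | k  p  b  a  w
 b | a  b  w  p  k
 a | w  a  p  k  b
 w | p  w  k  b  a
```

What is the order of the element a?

The identity element is p (its row matches the header).
a^1 = a
a^2 = a * a = k
a^3 = k * a = w
a^4 = w * a = b
a^5 = b * a = p
The first power of a equal to the identity is a^5, so ord(a) = 5.

5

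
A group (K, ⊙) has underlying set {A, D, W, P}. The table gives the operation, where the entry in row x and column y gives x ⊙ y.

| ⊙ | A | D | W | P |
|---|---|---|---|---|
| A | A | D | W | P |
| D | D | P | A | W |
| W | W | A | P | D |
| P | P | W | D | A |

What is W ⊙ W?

Read row W, column W: W ⊙ W = P.

P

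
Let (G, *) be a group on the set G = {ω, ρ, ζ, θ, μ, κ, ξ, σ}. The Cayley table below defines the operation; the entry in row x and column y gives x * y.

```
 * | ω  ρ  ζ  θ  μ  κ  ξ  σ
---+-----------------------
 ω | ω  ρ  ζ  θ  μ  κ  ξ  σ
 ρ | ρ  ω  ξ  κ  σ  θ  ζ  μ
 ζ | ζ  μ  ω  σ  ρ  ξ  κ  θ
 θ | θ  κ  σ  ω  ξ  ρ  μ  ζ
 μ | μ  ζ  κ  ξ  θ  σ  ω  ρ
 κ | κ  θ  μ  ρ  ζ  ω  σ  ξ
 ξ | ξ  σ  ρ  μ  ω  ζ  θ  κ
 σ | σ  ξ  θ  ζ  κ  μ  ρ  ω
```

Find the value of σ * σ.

Read row σ, column σ: σ * σ = ω.

ω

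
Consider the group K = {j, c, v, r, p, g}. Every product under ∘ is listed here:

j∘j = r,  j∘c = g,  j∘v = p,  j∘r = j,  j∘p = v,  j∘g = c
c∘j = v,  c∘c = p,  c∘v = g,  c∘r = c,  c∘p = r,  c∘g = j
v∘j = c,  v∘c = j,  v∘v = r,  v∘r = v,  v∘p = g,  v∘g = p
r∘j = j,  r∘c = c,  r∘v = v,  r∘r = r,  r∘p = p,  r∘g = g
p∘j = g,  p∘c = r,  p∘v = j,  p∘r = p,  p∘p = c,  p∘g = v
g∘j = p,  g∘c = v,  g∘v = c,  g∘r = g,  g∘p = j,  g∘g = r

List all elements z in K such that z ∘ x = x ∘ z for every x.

{r}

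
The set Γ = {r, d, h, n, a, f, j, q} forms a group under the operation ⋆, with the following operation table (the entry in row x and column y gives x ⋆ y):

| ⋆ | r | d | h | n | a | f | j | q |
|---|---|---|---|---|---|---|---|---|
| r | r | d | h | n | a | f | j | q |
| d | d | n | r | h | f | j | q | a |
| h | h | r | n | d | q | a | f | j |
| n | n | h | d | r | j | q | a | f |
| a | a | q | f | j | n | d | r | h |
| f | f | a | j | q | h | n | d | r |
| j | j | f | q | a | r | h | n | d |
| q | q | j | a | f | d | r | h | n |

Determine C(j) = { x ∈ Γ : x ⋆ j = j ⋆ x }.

Compare row j with column j entry by entry.
a ⋆ j = r = j ⋆ a, so a commutes with j.
h ⋆ j = f but j ⋆ h = q, so h does not.
Collecting the elements that commute with j: C(j) = {a, j, n, r}.

{a, j, n, r}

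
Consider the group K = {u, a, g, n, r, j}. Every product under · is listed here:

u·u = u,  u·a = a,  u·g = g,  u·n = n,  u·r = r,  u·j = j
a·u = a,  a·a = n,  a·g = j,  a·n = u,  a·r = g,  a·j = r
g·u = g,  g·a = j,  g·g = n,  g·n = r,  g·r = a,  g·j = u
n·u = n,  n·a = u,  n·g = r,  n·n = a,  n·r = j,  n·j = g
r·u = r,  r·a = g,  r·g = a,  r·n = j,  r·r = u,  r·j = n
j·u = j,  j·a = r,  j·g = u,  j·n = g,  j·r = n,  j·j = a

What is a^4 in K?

a^1 = a
a^2 = a·a = n
a^3 = n·a = u
a^4 = u·a = a

a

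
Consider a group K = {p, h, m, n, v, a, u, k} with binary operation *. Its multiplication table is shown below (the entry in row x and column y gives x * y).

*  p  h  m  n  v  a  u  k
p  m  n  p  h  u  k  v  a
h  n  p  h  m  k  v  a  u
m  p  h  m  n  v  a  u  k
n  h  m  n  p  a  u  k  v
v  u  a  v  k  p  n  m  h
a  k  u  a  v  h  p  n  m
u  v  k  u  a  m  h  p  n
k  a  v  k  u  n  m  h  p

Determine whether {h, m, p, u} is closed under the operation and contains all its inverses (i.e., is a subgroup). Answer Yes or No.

p * h = n, which is not in {h, m, p, u}.
The subset is not closed under *, so it is not a subgroup.
(Structurally, K here is isomorphic to the quaternion group Q_8.)

No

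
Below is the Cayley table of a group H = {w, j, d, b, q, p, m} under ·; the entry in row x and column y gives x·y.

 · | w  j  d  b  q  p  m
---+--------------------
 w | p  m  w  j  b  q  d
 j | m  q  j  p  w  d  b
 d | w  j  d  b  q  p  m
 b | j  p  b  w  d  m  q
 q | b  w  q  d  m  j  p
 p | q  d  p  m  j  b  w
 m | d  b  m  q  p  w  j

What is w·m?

Read row w, column m: w·m = d.

d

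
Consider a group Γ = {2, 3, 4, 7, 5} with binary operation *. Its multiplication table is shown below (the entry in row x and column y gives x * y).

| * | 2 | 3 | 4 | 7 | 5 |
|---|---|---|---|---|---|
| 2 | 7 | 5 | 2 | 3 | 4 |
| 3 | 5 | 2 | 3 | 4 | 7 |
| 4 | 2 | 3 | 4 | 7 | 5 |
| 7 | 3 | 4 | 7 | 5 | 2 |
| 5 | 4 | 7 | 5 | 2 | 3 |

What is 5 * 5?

3

Read row 5, column 5: 5 * 5 = 3.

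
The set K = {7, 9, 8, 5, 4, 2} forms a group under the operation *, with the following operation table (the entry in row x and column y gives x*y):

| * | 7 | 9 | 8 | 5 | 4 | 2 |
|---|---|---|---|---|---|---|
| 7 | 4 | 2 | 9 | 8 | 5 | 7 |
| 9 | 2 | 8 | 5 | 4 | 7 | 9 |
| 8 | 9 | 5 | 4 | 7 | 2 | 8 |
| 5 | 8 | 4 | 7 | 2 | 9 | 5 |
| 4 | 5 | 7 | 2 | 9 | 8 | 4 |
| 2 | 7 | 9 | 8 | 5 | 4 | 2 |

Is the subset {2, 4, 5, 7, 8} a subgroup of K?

No

7*8 = 9, which is not in {2, 4, 5, 7, 8}.
The subset is not closed under *, so it is not a subgroup.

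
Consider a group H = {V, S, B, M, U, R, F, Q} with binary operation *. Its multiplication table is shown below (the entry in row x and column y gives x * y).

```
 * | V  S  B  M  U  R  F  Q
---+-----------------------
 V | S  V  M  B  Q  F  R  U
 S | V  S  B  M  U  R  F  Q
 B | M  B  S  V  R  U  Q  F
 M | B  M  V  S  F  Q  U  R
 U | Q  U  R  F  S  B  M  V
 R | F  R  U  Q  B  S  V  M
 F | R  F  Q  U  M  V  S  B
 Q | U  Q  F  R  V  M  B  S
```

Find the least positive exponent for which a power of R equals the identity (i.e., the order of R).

2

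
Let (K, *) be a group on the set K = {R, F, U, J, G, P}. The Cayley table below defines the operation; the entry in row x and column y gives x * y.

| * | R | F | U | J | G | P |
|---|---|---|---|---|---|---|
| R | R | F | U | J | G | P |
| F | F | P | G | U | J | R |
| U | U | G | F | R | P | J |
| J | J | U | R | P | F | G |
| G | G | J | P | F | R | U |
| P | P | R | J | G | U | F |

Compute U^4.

U^1 = U
U^2 = U * U = F
U^3 = F * U = G
U^4 = G * U = P

P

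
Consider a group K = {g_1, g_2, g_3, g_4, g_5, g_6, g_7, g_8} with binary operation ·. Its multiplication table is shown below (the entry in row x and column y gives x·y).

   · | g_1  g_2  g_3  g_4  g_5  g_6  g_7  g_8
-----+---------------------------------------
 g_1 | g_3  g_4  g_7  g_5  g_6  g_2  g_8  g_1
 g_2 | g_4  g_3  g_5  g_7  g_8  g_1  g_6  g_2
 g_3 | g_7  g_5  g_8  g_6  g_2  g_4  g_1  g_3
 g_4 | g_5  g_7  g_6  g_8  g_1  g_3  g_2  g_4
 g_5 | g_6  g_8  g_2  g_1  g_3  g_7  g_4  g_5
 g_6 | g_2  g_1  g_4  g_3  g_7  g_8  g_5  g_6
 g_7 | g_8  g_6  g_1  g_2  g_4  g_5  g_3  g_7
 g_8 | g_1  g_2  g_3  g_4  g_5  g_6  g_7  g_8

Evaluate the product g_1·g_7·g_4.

g_1·g_7 = g_8
g_8·g_4 = g_4

g_4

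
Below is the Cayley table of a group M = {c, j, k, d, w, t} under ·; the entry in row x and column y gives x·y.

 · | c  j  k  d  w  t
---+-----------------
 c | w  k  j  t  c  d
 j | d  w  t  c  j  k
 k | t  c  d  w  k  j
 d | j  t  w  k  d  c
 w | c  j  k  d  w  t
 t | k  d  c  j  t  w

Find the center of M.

{w}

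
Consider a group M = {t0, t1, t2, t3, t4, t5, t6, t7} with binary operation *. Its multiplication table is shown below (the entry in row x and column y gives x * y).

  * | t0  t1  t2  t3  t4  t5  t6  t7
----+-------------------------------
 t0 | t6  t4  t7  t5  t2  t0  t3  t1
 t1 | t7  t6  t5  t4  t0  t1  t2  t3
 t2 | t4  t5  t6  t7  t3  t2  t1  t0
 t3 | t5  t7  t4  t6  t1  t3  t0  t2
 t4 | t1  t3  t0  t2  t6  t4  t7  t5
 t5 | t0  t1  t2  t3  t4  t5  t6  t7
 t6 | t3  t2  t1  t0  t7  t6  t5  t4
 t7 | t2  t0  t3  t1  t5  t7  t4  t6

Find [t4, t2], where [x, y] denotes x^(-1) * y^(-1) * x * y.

Identity is t5; from the table t4^(-1) = t7 and t2^(-1) = t1.
t7 * t1 = t0
t0 * t4 = t2
t2 * t2 = t6

t6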